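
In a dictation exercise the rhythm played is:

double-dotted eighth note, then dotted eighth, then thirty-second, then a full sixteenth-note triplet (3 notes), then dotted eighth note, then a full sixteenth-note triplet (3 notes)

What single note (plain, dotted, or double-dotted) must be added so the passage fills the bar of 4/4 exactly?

eighth note

The bar of 4/4 = 32 thirty-second notes.
Each duration in thirty-second notes: double-dotted eighth note = 7; dotted eighth = 6; thirty-second = 1; a full sixteenth-note triplet (3 notes) (three triplet sixteenths span one eighth) = 4; dotted eighth note = 6; a full sixteenth-note triplet (3 notes) (three triplet sixteenths span one eighth) = 4.
Altogether 7 + 6 + 1 + 4 + 6 + 4 = 28.
Remaining: 32 − 28 = 4 thirty-second notes, which is a eighth note.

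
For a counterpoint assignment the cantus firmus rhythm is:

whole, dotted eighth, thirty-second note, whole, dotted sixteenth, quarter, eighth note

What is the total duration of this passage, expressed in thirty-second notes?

In thirty-second notes: whole = 32; dotted eighth = 6; thirty-second note = 1; whole = 32; dotted sixteenth = 3; quarter = 8; eighth note = 4.
Adding: 32 + 6 + 1 + 32 + 3 + 8 + 4 = 86 thirty-second notes.

86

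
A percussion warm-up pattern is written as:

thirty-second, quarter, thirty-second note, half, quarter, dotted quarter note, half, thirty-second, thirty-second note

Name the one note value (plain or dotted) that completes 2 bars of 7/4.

dotted whole note

2 bars of 7/4 = 112 thirty-second notes.
Each duration in thirty-second notes: thirty-second = 1; quarter = 8; thirty-second note = 1; half = 16; quarter = 8; dotted quarter note = 12; half = 16; thirty-second = 1; thirty-second note = 1.
Altogether 1 + 8 + 1 + 16 + 8 + 12 + 16 + 1 + 1 = 64.
Remaining: 112 − 64 = 48 thirty-second notes, which is a dotted whole note.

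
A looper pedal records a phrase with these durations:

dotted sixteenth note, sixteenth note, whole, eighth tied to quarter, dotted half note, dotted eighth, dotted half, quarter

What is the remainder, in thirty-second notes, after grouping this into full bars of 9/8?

One bar of 9/8 = 36 thirty-second notes.
Convert each value to thirty-second notes: dotted sixteenth note = 3; sixteenth note = 2; whole = 32; eighth tied to quarter (eighth + quarter) = 12; dotted half note = 24; dotted eighth = 6; dotted half = 24; quarter = 8.
Altogether 3 + 2 + 32 + 12 + 24 + 6 + 24 + 8 = 111.
111 ÷ 36 = 3 complete bars with 3 thirty-second notes remaining.

3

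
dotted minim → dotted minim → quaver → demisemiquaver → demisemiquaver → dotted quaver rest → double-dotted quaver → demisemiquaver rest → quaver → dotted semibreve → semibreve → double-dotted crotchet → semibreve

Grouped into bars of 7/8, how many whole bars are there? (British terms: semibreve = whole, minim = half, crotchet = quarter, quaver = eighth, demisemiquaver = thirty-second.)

One bar of 7/8 = 28 thirty-second notes.
Working in thirty-second notes: dotted minim = 24; dotted minim = 24; quaver = 4; demisemiquaver = 1; demisemiquaver = 1; dotted quaver rest = 6; double-dotted quaver = 7; demisemiquaver rest = 1; quaver = 4; dotted semibreve = 48; semibreve = 32; double-dotted crotchet = 14; semibreve = 32.
Total: 24 + 24 + 4 + 1 + 1 + 6 + 7 + 1 + 4 + 48 + 32 + 14 + 32 = 198.
198 ÷ 28 = 7 complete bars with 2 left over.

7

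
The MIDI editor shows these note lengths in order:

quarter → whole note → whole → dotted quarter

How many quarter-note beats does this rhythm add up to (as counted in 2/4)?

One quarter-note beat = 2 eighth notes.
Each duration in eighth notes: quarter = 2; whole note = 8; whole = 8; dotted quarter = 3.
Sum: 2 + 8 + 8 + 3 = 21.
21 ÷ 2 = 10.5 beats.

10.5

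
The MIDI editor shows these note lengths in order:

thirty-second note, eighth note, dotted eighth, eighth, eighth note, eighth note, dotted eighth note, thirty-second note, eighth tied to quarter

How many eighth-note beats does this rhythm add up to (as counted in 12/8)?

One eighth-note beat = 4 thirty-second notes.
Convert each value to thirty-second notes: thirty-second note = 1; eighth note = 4; dotted eighth = 6; eighth = 4; eighth note = 4; eighth note = 4; dotted eighth note = 6; thirty-second note = 1; eighth tied to quarter (eighth + quarter) = 12.
Altogether 1 + 4 + 6 + 4 + 4 + 4 + 6 + 1 + 12 = 42.
42 ÷ 4 = 10.5 beats.

10.5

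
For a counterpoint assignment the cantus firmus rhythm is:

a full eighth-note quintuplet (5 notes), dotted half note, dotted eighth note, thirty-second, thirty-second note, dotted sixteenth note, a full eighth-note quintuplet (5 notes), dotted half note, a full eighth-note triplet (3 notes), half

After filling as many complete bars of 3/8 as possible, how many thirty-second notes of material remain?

One bar of 3/8 = 12 thirty-second notes.
Convert each value to thirty-second notes: a full eighth-note quintuplet (5 notes) (five quintuplet eighths span one half) = 16; dotted half note = 24; dotted eighth note = 6; thirty-second = 1; thirty-second note = 1; dotted sixteenth note = 3; a full eighth-note quintuplet (5 notes) (five quintuplet eighths span one half) = 16; dotted half note = 24; a full eighth-note triplet (3 notes) (three triplet eighths span one quarter) = 8; half = 16.
Altogether 16 + 24 + 6 + 1 + 1 + 3 + 16 + 24 + 8 + 16 = 115.
115 ÷ 12 = 9 complete bars with 7 thirty-second notes remaining.

7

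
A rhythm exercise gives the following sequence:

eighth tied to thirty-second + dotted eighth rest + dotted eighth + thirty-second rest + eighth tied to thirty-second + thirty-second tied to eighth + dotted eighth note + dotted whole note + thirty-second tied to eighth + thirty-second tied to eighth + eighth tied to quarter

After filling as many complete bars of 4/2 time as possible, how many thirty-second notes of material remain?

One bar of 4/2 = 64 thirty-second notes.
Each duration in thirty-second notes: eighth tied to thirty-second (eighth + thirty-second) = 5; dotted eighth rest = 6; dotted eighth = 6; thirty-second rest = 1; eighth tied to thirty-second (eighth + thirty-second) = 5; thirty-second tied to eighth (thirty-second + eighth) = 5; dotted eighth note = 6; dotted whole note = 48; thirty-second tied to eighth (thirty-second + eighth) = 5; thirty-second tied to eighth (thirty-second + eighth) = 5; eighth tied to quarter (eighth + quarter) = 12.
Adding: 5 + 6 + 6 + 1 + 5 + 5 + 6 + 48 + 5 + 5 + 12 = 104.
104 ÷ 64 = 1 complete bar with 40 thirty-second notes remaining.

40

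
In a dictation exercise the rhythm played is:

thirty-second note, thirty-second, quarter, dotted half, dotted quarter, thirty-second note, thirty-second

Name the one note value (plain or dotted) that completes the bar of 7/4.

quarter note

The bar of 7/4 = 56 thirty-second notes.
Express everything in thirty-second notes: thirty-second note = 1; thirty-second = 1; quarter = 8; dotted half = 24; dotted quarter = 12; thirty-second note = 1; thirty-second = 1.
Adding: 1 + 1 + 8 + 24 + 12 + 1 + 1 = 48.
Remaining: 56 − 48 = 8 thirty-second notes, which is a quarter note.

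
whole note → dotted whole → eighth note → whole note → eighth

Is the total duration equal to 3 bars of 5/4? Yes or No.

One bar of 5/4 = 10 eighth notes, so 3 bars = 30.
Working in eighth notes: whole note = 8; dotted whole = 12; eighth note = 1; whole note = 8; eighth = 1.
Adding: 8 + 12 + 1 + 8 + 1 = 30.
30 equals 30, so the answer is Yes.

Yes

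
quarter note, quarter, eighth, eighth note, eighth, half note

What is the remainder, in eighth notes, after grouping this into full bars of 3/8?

2

One bar of 3/8 = 3 eighth notes.
Express everything in eighth notes: quarter note = 2; quarter = 2; eighth = 1; eighth note = 1; eighth = 1; half note = 4.
Adding: 2 + 2 + 1 + 1 + 1 + 4 = 11.
11 ÷ 3 = 3 complete bars with 2 eighth notes remaining.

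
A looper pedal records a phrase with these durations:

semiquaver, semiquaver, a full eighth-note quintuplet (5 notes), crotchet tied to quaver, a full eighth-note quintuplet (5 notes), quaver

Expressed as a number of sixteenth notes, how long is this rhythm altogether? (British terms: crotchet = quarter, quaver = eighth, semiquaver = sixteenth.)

26

Each duration in sixteenth notes: semiquaver = 1; semiquaver = 1; a full eighth-note quintuplet (5 notes) (five quintuplet eighths span one half) = 8; crotchet tied to quaver (crotchet + quaver) = 6; a full eighth-note quintuplet (5 notes) (five quintuplet eighths span one half) = 8; quaver = 2.
Altogether 1 + 1 + 8 + 6 + 8 + 2 = 26 sixteenth notes.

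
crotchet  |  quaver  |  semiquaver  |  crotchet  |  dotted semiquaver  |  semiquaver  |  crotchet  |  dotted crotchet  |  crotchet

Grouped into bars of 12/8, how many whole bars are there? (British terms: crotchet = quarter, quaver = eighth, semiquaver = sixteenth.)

One bar of 12/8 = 48 thirty-second notes.
Each duration in thirty-second notes: crotchet = 8; quaver = 4; semiquaver = 2; crotchet = 8; dotted semiquaver = 3; semiquaver = 2; crotchet = 8; dotted crotchet = 12; crotchet = 8.
Altogether 8 + 4 + 2 + 8 + 3 + 2 + 8 + 12 + 8 = 55.
55 ÷ 48 = 1 complete bar with 7 left over.

1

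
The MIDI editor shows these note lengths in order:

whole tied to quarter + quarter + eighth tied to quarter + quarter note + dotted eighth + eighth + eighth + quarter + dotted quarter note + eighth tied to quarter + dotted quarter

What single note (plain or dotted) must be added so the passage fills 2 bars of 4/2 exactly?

sixteenth note

2 bars of 4/2 = 64 sixteenth notes.
Working in sixteenth notes: whole tied to quarter (whole + quarter) = 20; quarter = 4; eighth tied to quarter (eighth + quarter) = 6; quarter note = 4; dotted eighth = 3; eighth = 2; eighth = 2; quarter = 4; dotted quarter note = 6; eighth tied to quarter (eighth + quarter) = 6; dotted quarter = 6.
Sum: 20 + 4 + 6 + 4 + 3 + 2 + 2 + 4 + 6 + 6 + 6 = 63.
Remaining: 64 − 63 = 1 sixteenth note, which is a sixteenth note.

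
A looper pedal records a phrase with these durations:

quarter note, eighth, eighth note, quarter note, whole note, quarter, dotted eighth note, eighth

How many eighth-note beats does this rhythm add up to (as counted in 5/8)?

One eighth-note beat = 2 sixteenth notes.
In sixteenth notes: quarter note = 4; eighth = 2; eighth note = 2; quarter note = 4; whole note = 16; quarter = 4; dotted eighth note = 3; eighth = 2.
Sum: 4 + 2 + 2 + 4 + 16 + 4 + 3 + 2 = 37.
37 ÷ 2 = 18.5 beats.

18.5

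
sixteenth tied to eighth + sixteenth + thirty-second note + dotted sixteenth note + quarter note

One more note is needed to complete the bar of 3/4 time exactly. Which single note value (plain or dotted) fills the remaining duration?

eighth note

The bar of 3/4 = 24 thirty-second notes.
Convert each value to thirty-second notes: sixteenth tied to eighth (sixteenth + eighth) = 6; sixteenth = 2; thirty-second note = 1; dotted sixteenth note = 3; quarter note = 8.
Altogether 6 + 2 + 1 + 3 + 8 = 20.
Remaining: 24 − 20 = 4 thirty-second notes, which is a eighth note.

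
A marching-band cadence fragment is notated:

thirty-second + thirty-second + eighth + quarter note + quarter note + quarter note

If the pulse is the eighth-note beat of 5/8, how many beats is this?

One eighth-note beat = 4 thirty-second notes.
Each duration in thirty-second notes: thirty-second = 1; thirty-second = 1; eighth = 4; quarter note = 8; quarter note = 8; quarter note = 8.
Sum: 1 + 1 + 4 + 8 + 8 + 8 = 30.
30 ÷ 4 = 7.5 beats.

7.5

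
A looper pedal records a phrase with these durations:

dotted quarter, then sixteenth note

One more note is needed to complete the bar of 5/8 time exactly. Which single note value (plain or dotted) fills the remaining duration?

The bar of 5/8 = 10 sixteenth notes.
Each duration in sixteenth notes: dotted quarter = 6; sixteenth note = 1.
Sum: 6 + 1 = 7.
Remaining: 10 − 7 = 3 sixteenth notes, which is a dotted eighth note.

dotted eighth note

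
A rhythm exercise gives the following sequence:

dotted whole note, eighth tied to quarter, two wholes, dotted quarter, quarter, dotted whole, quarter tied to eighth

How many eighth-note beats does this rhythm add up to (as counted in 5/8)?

51

One eighth-note beat = 2 sixteenth notes.
In sixteenth notes: dotted whole note = 24; eighth tied to quarter (eighth + quarter) = 6; whole = 16; whole = 16; dotted quarter = 6; quarter = 4; dotted whole = 24; quarter tied to eighth (quarter + eighth) = 6.
Altogether 24 + 6 + 16 + 16 + 6 + 4 + 24 + 6 = 102.
102 ÷ 2 = 51 beats.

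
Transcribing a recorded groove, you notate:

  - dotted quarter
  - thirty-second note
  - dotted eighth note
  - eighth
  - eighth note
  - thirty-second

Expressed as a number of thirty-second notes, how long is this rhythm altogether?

28

Express everything in thirty-second notes: dotted quarter = 12; thirty-second note = 1; dotted eighth note = 6; eighth = 4; eighth note = 4; thirty-second = 1.
Adding: 12 + 1 + 6 + 4 + 4 + 1 = 28 thirty-second notes.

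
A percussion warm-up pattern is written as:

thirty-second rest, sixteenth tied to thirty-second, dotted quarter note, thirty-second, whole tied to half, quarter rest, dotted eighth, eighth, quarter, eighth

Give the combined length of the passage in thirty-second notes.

95

Express everything in thirty-second notes: thirty-second rest = 1; sixteenth tied to thirty-second (sixteenth + thirty-second) = 3; dotted quarter note = 12; thirty-second = 1; whole tied to half (whole + half) = 48; quarter rest = 8; dotted eighth = 6; eighth = 4; quarter = 8; eighth = 4.
Total: 1 + 3 + 12 + 1 + 48 + 8 + 6 + 4 + 8 + 4 = 95 thirty-second notes.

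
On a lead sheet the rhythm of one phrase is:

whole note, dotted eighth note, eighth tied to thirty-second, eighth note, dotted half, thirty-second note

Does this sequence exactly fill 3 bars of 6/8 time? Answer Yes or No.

Yes

One bar of 6/8 = 24 thirty-second notes, so 3 bars = 72.
Convert each value to thirty-second notes: whole note = 32; dotted eighth note = 6; eighth tied to thirty-second (eighth + thirty-second) = 5; eighth note = 4; dotted half = 24; thirty-second note = 1.
Adding: 32 + 6 + 5 + 4 + 24 + 1 = 72.
72 equals 72, so the answer is Yes.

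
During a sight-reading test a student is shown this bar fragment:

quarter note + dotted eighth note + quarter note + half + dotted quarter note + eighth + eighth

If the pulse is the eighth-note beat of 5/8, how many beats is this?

One eighth-note beat = 2 sixteenth notes.
In sixteenth notes: quarter note = 4; dotted eighth note = 3; quarter note = 4; half = 8; dotted quarter note = 6; eighth = 2; eighth = 2.
Sum: 4 + 3 + 4 + 8 + 6 + 2 + 2 = 29.
29 ÷ 2 = 14.5 beats.

14.5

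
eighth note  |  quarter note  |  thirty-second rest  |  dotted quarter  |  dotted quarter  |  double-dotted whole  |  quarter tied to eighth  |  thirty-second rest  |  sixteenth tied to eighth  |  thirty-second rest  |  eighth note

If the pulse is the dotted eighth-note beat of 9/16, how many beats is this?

19.5

One dotted eighth-note beat = 6 thirty-second notes.
In thirty-second notes: eighth note = 4; quarter note = 8; thirty-second rest = 1; dotted quarter = 12; dotted quarter = 12; double-dotted whole = 56; quarter tied to eighth (quarter + eighth) = 12; thirty-second rest = 1; sixteenth tied to eighth (sixteenth + eighth) = 6; thirty-second rest = 1; eighth note = 4.
Altogether 4 + 8 + 1 + 12 + 12 + 56 + 12 + 1 + 6 + 1 + 4 = 117.
117 ÷ 6 = 19.5 beats.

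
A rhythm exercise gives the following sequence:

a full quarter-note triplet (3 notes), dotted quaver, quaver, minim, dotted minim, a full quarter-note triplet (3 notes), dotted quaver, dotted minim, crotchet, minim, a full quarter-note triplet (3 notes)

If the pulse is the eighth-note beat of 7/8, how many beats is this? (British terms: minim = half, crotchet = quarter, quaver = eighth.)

One eighth-note beat = 2 sixteenth notes.
In sixteenth notes: a full quarter-note triplet (3 notes) (three triplet quarters span one half) = 8; dotted quaver = 3; quaver = 2; minim = 8; dotted minim = 12; a full quarter-note triplet (3 notes) (three triplet quarters span one half) = 8; dotted quaver = 3; dotted minim = 12; crotchet = 4; minim = 8; a full quarter-note triplet (3 notes) (three triplet quarters span one half) = 8.
Total: 8 + 3 + 2 + 8 + 12 + 8 + 3 + 12 + 4 + 8 + 8 = 76.
76 ÷ 2 = 38 beats.

38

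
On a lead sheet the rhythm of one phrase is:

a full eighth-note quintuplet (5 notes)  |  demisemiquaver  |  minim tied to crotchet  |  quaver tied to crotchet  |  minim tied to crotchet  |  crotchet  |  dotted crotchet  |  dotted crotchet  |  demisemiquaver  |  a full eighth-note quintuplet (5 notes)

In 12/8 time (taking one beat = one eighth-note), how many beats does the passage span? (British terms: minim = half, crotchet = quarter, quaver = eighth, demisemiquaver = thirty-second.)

31.5

One eighth-note beat = 4 thirty-second notes.
Express everything in thirty-second notes: a full eighth-note quintuplet (5 notes) (five quintuplet eighths span one half) = 16; demisemiquaver = 1; minim tied to crotchet (minim + crotchet) = 24; quaver tied to crotchet (quaver + crotchet) = 12; minim tied to crotchet (minim + crotchet) = 24; crotchet = 8; dotted crotchet = 12; dotted crotchet = 12; demisemiquaver = 1; a full eighth-note quintuplet (5 notes) (five quintuplet eighths span one half) = 16.
Sum: 16 + 1 + 24 + 12 + 24 + 8 + 12 + 12 + 1 + 16 = 126.
126 ÷ 4 = 31.5 beats.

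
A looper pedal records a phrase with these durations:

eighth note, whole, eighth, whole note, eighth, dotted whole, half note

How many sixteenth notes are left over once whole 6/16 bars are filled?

4

One bar of 6/16 = 3 eighth notes.
Each duration in eighth notes: eighth note = 1; whole = 8; eighth = 1; whole note = 8; eighth = 1; dotted whole = 12; half note = 4.
Adding: 1 + 8 + 1 + 8 + 1 + 12 + 4 = 35.
35 ÷ 3 = 11 complete bars with 2 eighth notes remaining = 4 sixteenth notes.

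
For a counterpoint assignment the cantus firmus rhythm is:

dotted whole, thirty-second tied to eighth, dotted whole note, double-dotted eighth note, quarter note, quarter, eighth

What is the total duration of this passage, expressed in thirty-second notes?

In thirty-second notes: dotted whole = 48; thirty-second tied to eighth (thirty-second + eighth) = 5; dotted whole note = 48; double-dotted eighth note = 7; quarter note = 8; quarter = 8; eighth = 4.
Sum: 48 + 5 + 48 + 7 + 8 + 8 + 4 = 128 thirty-second notes.

128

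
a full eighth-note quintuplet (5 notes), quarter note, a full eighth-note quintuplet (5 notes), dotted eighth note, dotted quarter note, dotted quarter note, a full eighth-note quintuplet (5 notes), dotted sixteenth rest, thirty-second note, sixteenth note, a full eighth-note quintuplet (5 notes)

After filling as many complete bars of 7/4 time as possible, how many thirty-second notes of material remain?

52

One bar of 7/4 = 56 thirty-second notes.
Each duration in thirty-second notes: a full eighth-note quintuplet (5 notes) (five quintuplet eighths span one half) = 16; quarter note = 8; a full eighth-note quintuplet (5 notes) (five quintuplet eighths span one half) = 16; dotted eighth note = 6; dotted quarter note = 12; dotted quarter note = 12; a full eighth-note quintuplet (5 notes) (five quintuplet eighths span one half) = 16; dotted sixteenth rest = 3; thirty-second note = 1; sixteenth note = 2; a full eighth-note quintuplet (5 notes) (five quintuplet eighths span one half) = 16.
Total: 16 + 8 + 16 + 6 + 12 + 12 + 16 + 3 + 1 + 2 + 16 = 108.
108 ÷ 56 = 1 complete bar with 52 thirty-second notes remaining.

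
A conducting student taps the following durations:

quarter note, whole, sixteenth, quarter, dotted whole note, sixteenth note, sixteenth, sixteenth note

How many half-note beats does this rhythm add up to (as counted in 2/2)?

One half-note beat = 8 sixteenth notes.
Working in sixteenth notes: quarter note = 4; whole = 16; sixteenth = 1; quarter = 4; dotted whole note = 24; sixteenth note = 1; sixteenth = 1; sixteenth note = 1.
Total: 4 + 16 + 1 + 4 + 24 + 1 + 1 + 1 = 52.
52 ÷ 8 = 6.5 beats.

6.5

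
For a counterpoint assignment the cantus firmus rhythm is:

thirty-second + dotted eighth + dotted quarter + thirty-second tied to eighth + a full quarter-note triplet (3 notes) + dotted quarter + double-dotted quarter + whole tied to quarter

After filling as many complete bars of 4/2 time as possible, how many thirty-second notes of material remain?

42

One bar of 4/2 = 64 thirty-second notes.
Working in thirty-second notes: thirty-second = 1; dotted eighth = 6; dotted quarter = 12; thirty-second tied to eighth (thirty-second + eighth) = 5; a full quarter-note triplet (3 notes) (three triplet quarters span one half) = 16; dotted quarter = 12; double-dotted quarter = 14; whole tied to quarter (whole + quarter) = 40.
Total: 1 + 6 + 12 + 5 + 16 + 12 + 14 + 40 = 106.
106 ÷ 64 = 1 complete bar with 42 thirty-second notes remaining.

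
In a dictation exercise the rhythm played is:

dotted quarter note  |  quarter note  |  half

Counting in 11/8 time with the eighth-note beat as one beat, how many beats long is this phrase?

9

One eighth-note beat = 2 sixteenth notes.
Express everything in sixteenth notes: dotted quarter note = 6; quarter note = 4; half = 8.
Sum: 6 + 4 + 8 = 18.
18 ÷ 2 = 9 beats.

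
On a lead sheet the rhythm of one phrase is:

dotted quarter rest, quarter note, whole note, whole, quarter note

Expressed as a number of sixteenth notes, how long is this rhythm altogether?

In sixteenth notes: dotted quarter rest = 6; quarter note = 4; whole note = 16; whole = 16; quarter note = 4.
Sum: 6 + 4 + 16 + 16 + 4 = 46 sixteenth notes.

46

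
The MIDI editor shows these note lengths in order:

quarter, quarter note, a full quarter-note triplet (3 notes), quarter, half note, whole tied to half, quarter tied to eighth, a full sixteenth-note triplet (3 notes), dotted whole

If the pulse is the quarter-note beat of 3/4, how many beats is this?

One quarter-note beat = 2 eighth notes.
Each duration in eighth notes: quarter = 2; quarter note = 2; a full quarter-note triplet (3 notes) (three triplet quarters span one half) = 4; quarter = 2; half note = 4; whole tied to half (whole + half) = 12; quarter tied to eighth (quarter + eighth) = 3; a full sixteenth-note triplet (3 notes) (three triplet sixteenths span one eighth) = 1; dotted whole = 12.
Altogether 2 + 2 + 4 + 2 + 4 + 12 + 3 + 1 + 12 = 42.
42 ÷ 2 = 21 beats.

21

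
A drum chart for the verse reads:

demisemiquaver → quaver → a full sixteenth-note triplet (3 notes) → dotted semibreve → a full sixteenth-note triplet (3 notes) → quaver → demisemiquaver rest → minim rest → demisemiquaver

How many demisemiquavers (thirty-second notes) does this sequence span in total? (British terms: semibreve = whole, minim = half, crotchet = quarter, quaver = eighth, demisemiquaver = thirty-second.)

83

Each duration in thirty-second notes: demisemiquaver = 1; quaver = 4; a full sixteenth-note triplet (3 notes) (three triplet sixteenths span one eighth) = 4; dotted semibreve = 48; a full sixteenth-note triplet (3 notes) (three triplet sixteenths span one eighth) = 4; quaver = 4; demisemiquaver rest = 1; minim rest = 16; demisemiquaver = 1.
Altogether 1 + 4 + 4 + 48 + 4 + 4 + 1 + 16 + 1 = 83 thirty-second notes.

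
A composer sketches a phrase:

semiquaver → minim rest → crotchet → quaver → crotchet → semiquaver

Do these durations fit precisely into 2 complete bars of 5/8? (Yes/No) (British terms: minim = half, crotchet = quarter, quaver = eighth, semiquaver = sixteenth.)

One bar of 5/8 = 10 sixteenth notes, so 2 bars = 20.
Each duration in sixteenth notes: semiquaver = 1; minim rest = 8; crotchet = 4; quaver = 2; crotchet = 4; semiquaver = 1.
Total: 1 + 8 + 4 + 2 + 4 + 1 = 20.
20 equals 20, so the answer is Yes.

Yes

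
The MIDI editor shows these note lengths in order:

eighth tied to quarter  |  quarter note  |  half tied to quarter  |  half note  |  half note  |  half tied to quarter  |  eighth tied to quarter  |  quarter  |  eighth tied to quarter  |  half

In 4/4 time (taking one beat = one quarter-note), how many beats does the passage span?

18.5

One quarter-note beat = 2 eighth notes.
Express everything in eighth notes: eighth tied to quarter (eighth + quarter) = 3; quarter note = 2; half tied to quarter (half + quarter) = 6; half note = 4; half note = 4; half tied to quarter (half + quarter) = 6; eighth tied to quarter (eighth + quarter) = 3; quarter = 2; eighth tied to quarter (eighth + quarter) = 3; half = 4.
Total: 3 + 2 + 6 + 4 + 4 + 6 + 3 + 2 + 3 + 4 = 37.
37 ÷ 2 = 18.5 beats.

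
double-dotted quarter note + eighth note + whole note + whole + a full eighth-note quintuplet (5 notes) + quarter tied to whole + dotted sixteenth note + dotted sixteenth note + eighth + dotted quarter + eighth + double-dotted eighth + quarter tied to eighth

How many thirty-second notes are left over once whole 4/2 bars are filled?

One bar of 4/2 = 64 thirty-second notes.
Express everything in thirty-second notes: double-dotted quarter note = 14; eighth note = 4; whole note = 32; whole = 32; a full eighth-note quintuplet (5 notes) (five quintuplet eighths span one half) = 16; quarter tied to whole (quarter + whole) = 40; dotted sixteenth note = 3; dotted sixteenth note = 3; eighth = 4; dotted quarter = 12; eighth = 4; double-dotted eighth = 7; quarter tied to eighth (quarter + eighth) = 12.
Sum: 14 + 4 + 32 + 32 + 16 + 40 + 3 + 3 + 4 + 12 + 4 + 7 + 12 = 183.
183 ÷ 64 = 2 complete bars with 55 thirty-second notes remaining.

55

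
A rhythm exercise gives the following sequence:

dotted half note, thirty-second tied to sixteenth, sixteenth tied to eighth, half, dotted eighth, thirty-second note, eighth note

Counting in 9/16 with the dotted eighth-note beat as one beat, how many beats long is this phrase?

One dotted eighth-note beat = 6 thirty-second notes.
Express everything in thirty-second notes: dotted half note = 24; thirty-second tied to sixteenth (thirty-second + sixteenth) = 3; sixteenth tied to eighth (sixteenth + eighth) = 6; half = 16; dotted eighth = 6; thirty-second note = 1; eighth note = 4.
Adding: 24 + 3 + 6 + 16 + 6 + 1 + 4 = 60.
60 ÷ 6 = 10 beats.

10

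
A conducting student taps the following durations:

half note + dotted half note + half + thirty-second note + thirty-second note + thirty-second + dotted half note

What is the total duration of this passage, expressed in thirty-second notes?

83

Express everything in thirty-second notes: half note = 16; dotted half note = 24; half = 16; thirty-second note = 1; thirty-second note = 1; thirty-second = 1; dotted half note = 24.
Altogether 16 + 24 + 16 + 1 + 1 + 1 + 24 = 83 thirty-second notes.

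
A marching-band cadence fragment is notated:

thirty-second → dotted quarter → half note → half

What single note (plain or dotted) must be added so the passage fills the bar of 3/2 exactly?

dotted sixteenth note

The bar of 3/2 = 48 thirty-second notes.
Convert each value to thirty-second notes: thirty-second = 1; dotted quarter = 12; half note = 16; half = 16.
Altogether 1 + 12 + 16 + 16 = 45.
Remaining: 48 − 45 = 3 thirty-second notes, which is a dotted sixteenth note.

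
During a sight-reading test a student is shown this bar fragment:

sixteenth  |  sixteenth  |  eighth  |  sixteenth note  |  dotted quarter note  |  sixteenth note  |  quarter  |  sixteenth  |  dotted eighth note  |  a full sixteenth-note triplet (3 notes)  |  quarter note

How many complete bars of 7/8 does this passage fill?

One bar of 7/8 = 14 sixteenth notes.
Express everything in sixteenth notes: sixteenth = 1; sixteenth = 1; eighth = 2; sixteenth note = 1; dotted quarter note = 6; sixteenth note = 1; quarter = 4; sixteenth = 1; dotted eighth note = 3; a full sixteenth-note triplet (3 notes) (three triplet sixteenths span one eighth) = 2; quarter note = 4.
Total: 1 + 1 + 2 + 1 + 6 + 1 + 4 + 1 + 3 + 2 + 4 = 26.
26 ÷ 14 = 1 complete bar with 12 left over.

1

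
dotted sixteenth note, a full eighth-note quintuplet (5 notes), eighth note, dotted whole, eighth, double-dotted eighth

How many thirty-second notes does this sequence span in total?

82

Express everything in thirty-second notes: dotted sixteenth note = 3; a full eighth-note quintuplet (5 notes) (five quintuplet eighths span one half) = 16; eighth note = 4; dotted whole = 48; eighth = 4; double-dotted eighth = 7.
Total: 3 + 16 + 4 + 48 + 4 + 7 = 82 thirty-second notes.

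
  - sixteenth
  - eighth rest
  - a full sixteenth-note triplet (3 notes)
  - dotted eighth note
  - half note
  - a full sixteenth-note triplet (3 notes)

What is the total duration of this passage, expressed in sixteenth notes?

18

Working in sixteenth notes: sixteenth = 1; eighth rest = 2; a full sixteenth-note triplet (3 notes) (three triplet sixteenths span one eighth) = 2; dotted eighth note = 3; half note = 8; a full sixteenth-note triplet (3 notes) (three triplet sixteenths span one eighth) = 2.
Total: 1 + 2 + 2 + 3 + 8 + 2 = 18 sixteenth notes.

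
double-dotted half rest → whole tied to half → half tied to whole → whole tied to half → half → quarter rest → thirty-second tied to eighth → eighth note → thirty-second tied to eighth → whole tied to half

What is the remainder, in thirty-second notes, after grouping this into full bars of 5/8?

One bar of 5/8 = 20 thirty-second notes.
Express everything in thirty-second notes: double-dotted half rest = 28; whole tied to half (whole + half) = 48; half tied to whole (half + whole) = 48; whole tied to half (whole + half) = 48; half = 16; quarter rest = 8; thirty-second tied to eighth (thirty-second + eighth) = 5; eighth note = 4; thirty-second tied to eighth (thirty-second + eighth) = 5; whole tied to half (whole + half) = 48.
Altogether 28 + 48 + 48 + 48 + 16 + 8 + 5 + 4 + 5 + 48 = 258.
258 ÷ 20 = 12 complete bars with 18 thirty-second notes remaining.

18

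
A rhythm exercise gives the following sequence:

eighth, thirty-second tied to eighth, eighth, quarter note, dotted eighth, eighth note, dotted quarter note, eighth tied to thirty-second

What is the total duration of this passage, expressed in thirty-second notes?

Express everything in thirty-second notes: eighth = 4; thirty-second tied to eighth (thirty-second + eighth) = 5; eighth = 4; quarter note = 8; dotted eighth = 6; eighth note = 4; dotted quarter note = 12; eighth tied to thirty-second (eighth + thirty-second) = 5.
Sum: 4 + 5 + 4 + 8 + 6 + 4 + 12 + 5 = 48 thirty-second notes.

48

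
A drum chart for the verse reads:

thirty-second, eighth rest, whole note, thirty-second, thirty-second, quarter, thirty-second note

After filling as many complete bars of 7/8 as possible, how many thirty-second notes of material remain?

20

One bar of 7/8 = 28 thirty-second notes.
Working in thirty-second notes: thirty-second = 1; eighth rest = 4; whole note = 32; thirty-second = 1; thirty-second = 1; quarter = 8; thirty-second note = 1.
Altogether 1 + 4 + 32 + 1 + 1 + 8 + 1 = 48.
48 ÷ 28 = 1 complete bar with 20 thirty-second notes remaining.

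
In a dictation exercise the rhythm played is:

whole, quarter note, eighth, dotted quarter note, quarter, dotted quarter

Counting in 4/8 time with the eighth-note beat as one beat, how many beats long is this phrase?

19

One eighth-note beat = 2 sixteenth notes.
Express everything in sixteenth notes: whole = 16; quarter note = 4; eighth = 2; dotted quarter note = 6; quarter = 4; dotted quarter = 6.
Total: 16 + 4 + 2 + 6 + 4 + 6 = 38.
38 ÷ 2 = 19 beats.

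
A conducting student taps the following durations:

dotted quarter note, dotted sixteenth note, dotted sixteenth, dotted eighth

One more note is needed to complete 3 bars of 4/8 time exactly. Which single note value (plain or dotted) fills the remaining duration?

dotted half note

3 bars of 4/8 = 48 thirty-second notes.
Convert each value to thirty-second notes: dotted quarter note = 12; dotted sixteenth note = 3; dotted sixteenth = 3; dotted eighth = 6.
Adding: 12 + 3 + 3 + 6 = 24.
Remaining: 48 − 24 = 24 thirty-second notes, which is a dotted half note.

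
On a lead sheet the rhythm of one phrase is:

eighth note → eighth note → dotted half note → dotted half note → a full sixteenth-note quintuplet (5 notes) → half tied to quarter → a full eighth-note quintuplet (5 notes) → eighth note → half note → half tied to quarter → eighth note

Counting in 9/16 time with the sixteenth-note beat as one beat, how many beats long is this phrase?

One sixteenth-note beat = 2 thirty-second notes.
Convert each value to thirty-second notes: eighth note = 4; eighth note = 4; dotted half note = 24; dotted half note = 24; a full sixteenth-note quintuplet (5 notes) (five quintuplet sixteenths span one quarter) = 8; half tied to quarter (half + quarter) = 24; a full eighth-note quintuplet (5 notes) (five quintuplet eighths span one half) = 16; eighth note = 4; half note = 16; half tied to quarter (half + quarter) = 24; eighth note = 4.
Adding: 4 + 4 + 24 + 24 + 8 + 24 + 16 + 4 + 16 + 24 + 4 = 152.
152 ÷ 2 = 76 beats.

76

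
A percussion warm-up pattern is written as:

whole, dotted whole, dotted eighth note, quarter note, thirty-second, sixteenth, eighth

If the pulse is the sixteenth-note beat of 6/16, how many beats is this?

One sixteenth-note beat = 2 thirty-second notes.
In thirty-second notes: whole = 32; dotted whole = 48; dotted eighth note = 6; quarter note = 8; thirty-second = 1; sixteenth = 2; eighth = 4.
Sum: 32 + 48 + 6 + 8 + 1 + 2 + 4 = 101.
101 ÷ 2 = 50.5 beats.

50.5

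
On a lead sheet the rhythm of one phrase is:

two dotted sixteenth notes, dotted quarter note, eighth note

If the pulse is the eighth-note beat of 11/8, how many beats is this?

5.5

One eighth-note beat = 4 thirty-second notes.
Working in thirty-second notes: dotted sixteenth note = 3; dotted sixteenth note = 3; dotted quarter note = 12; eighth note = 4.
Altogether 3 + 3 + 12 + 4 = 22.
22 ÷ 4 = 5.5 beats.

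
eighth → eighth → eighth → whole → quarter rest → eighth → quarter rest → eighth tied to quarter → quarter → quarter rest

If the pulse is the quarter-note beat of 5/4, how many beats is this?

11.5

One quarter-note beat = 2 eighth notes.
Each duration in eighth notes: eighth = 1; eighth = 1; eighth = 1; whole = 8; quarter rest = 2; eighth = 1; quarter rest = 2; eighth tied to quarter (eighth + quarter) = 3; quarter = 2; quarter rest = 2.
Total: 1 + 1 + 1 + 8 + 2 + 1 + 2 + 3 + 2 + 2 = 23.
23 ÷ 2 = 11.5 beats.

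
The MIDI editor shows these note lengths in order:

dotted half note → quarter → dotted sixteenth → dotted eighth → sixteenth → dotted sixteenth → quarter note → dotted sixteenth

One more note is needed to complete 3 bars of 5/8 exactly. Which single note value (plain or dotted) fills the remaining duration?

dotted sixteenth note

3 bars of 5/8 = 60 thirty-second notes.
Each duration in thirty-second notes: dotted half note = 24; quarter = 8; dotted sixteenth = 3; dotted eighth = 6; sixteenth = 2; dotted sixteenth = 3; quarter note = 8; dotted sixteenth = 3.
Altogether 24 + 8 + 3 + 6 + 2 + 3 + 8 + 3 = 57.
Remaining: 60 − 57 = 3 thirty-second notes, which is a dotted sixteenth note.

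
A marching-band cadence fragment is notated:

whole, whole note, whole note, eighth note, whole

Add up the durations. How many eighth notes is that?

33

Each duration in eighth notes: whole = 8; whole note = 8; whole note = 8; eighth note = 1; whole = 8.
Total: 8 + 8 + 8 + 1 + 8 = 33 eighth notes.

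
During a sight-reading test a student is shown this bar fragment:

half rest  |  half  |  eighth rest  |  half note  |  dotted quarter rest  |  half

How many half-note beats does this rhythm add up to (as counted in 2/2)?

5

One half-note beat = 4 eighth notes.
Each duration in eighth notes: half rest = 4; half = 4; eighth rest = 1; half note = 4; dotted quarter rest = 3; half = 4.
Adding: 4 + 4 + 1 + 4 + 3 + 4 = 20.
20 ÷ 4 = 5 beats.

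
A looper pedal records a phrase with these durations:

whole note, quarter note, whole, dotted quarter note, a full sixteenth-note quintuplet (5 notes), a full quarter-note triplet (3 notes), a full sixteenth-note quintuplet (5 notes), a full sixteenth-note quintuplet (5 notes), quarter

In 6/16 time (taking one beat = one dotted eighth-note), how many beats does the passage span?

One dotted eighth-note beat = 3 sixteenth notes.
Each duration in sixteenth notes: whole note = 16; quarter note = 4; whole = 16; dotted quarter note = 6; a full sixteenth-note quintuplet (5 notes) (five quintuplet sixteenths span one quarter) = 4; a full quarter-note triplet (3 notes) (three triplet quarters span one half) = 8; a full sixteenth-note quintuplet (5 notes) (five quintuplet sixteenths span one quarter) = 4; a full sixteenth-note quintuplet (5 notes) (five quintuplet sixteenths span one quarter) = 4; quarter = 4.
Altogether 16 + 4 + 16 + 6 + 4 + 8 + 4 + 4 + 4 = 66.
66 ÷ 3 = 22 beats.

22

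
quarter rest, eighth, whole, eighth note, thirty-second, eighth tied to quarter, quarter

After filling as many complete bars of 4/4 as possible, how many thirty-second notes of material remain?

One bar of 4/4 = 32 thirty-second notes.
Each duration in thirty-second notes: quarter rest = 8; eighth = 4; whole = 32; eighth note = 4; thirty-second = 1; eighth tied to quarter (eighth + quarter) = 12; quarter = 8.
Sum: 8 + 4 + 32 + 4 + 1 + 12 + 8 = 69.
69 ÷ 32 = 2 complete bars with 5 thirty-second notes remaining.

5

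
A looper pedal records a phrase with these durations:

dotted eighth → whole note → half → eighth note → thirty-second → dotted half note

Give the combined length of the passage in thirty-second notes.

83

Express everything in thirty-second notes: dotted eighth = 6; whole note = 32; half = 16; eighth note = 4; thirty-second = 1; dotted half note = 24.
Total: 6 + 32 + 16 + 4 + 1 + 24 = 83 thirty-second notes.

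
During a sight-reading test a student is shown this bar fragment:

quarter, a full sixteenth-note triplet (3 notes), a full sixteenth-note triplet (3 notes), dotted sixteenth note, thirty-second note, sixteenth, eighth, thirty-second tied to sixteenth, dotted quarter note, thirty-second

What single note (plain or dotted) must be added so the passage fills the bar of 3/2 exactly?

The bar of 3/2 = 48 thirty-second notes.
Working in thirty-second notes: quarter = 8; a full sixteenth-note triplet (3 notes) (three triplet sixteenths span one eighth) = 4; a full sixteenth-note triplet (3 notes) (three triplet sixteenths span one eighth) = 4; dotted sixteenth note = 3; thirty-second note = 1; sixteenth = 2; eighth = 4; thirty-second tied to sixteenth (thirty-second + sixteenth) = 3; dotted quarter note = 12; thirty-second = 1.
Adding: 8 + 4 + 4 + 3 + 1 + 2 + 4 + 3 + 12 + 1 = 42.
Remaining: 48 − 42 = 6 thirty-second notes, which is a dotted eighth note.

dotted eighth note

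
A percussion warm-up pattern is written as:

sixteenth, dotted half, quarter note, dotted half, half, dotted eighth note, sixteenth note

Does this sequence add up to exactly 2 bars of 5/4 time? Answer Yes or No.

One bar of 5/4 = 20 sixteenth notes, so 2 bars = 40.
Working in sixteenth notes: sixteenth = 1; dotted half = 12; quarter note = 4; dotted half = 12; half = 8; dotted eighth note = 3; sixteenth note = 1.
Total: 1 + 12 + 4 + 12 + 8 + 3 + 1 = 41.
41 exceeds 40, so the answer is No.

No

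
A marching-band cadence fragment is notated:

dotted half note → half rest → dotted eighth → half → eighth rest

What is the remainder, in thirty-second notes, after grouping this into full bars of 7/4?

10

One bar of 7/4 = 28 sixteenth notes.
Express everything in sixteenth notes: dotted half note = 12; half rest = 8; dotted eighth = 3; half = 8; eighth rest = 2.
Altogether 12 + 8 + 3 + 8 + 2 = 33.
33 ÷ 28 = 1 complete bar with 5 sixteenth notes remaining = 10 thirty-second notes.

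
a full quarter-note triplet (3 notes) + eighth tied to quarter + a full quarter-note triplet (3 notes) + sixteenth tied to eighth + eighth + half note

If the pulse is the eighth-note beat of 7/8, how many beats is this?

One eighth-note beat = 2 sixteenth notes.
Express everything in sixteenth notes: a full quarter-note triplet (3 notes) (three triplet quarters span one half) = 8; eighth tied to quarter (eighth + quarter) = 6; a full quarter-note triplet (3 notes) (three triplet quarters span one half) = 8; sixteenth tied to eighth (sixteenth + eighth) = 3; eighth = 2; half note = 8.
Total: 8 + 6 + 8 + 3 + 2 + 8 = 35.
35 ÷ 2 = 17.5 beats.

17.5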